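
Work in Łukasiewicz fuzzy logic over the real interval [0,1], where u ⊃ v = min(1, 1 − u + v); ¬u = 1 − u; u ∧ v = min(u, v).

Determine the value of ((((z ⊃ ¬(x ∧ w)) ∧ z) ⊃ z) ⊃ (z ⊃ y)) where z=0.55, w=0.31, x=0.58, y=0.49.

0.94

(x ∧ w) = min(0.58, 0.31) = 0.31
¬(x ∧ w): Łukasiewicz ¬ gives 1 − 0.31 = 0.69
(z ⊃ ¬(x ∧ w)): min(1, 1 − 0.55 + 0.69) = 1
((z ⊃ ¬(x ∧ w)) ∧ z) = min(1, 0.55) = 0.55
(((z ⊃ ¬(x ∧ w)) ∧ z) ⊃ z): min(1, 1 − 0.55 + 0.55) = 1
(z ⊃ y): min(1, 1 − 0.55 + 0.49) = 0.94
((((z ⊃ ¬(x ∧ w)) ∧ z) ⊃ z) ⊃ (z ⊃ y)): min(1, 1 − 1 + 0.94) = 0.94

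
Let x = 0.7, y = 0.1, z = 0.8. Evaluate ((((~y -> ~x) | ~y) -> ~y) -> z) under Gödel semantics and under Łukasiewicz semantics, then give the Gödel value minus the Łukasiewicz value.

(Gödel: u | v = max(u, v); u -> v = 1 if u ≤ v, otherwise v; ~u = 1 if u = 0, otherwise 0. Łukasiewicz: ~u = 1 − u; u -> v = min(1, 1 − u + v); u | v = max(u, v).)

0.20

Gödel evaluation:
  ~y: Gödel ¬ of 0.1 = 0 (operand ≠ 0)
  ~x: Gödel ¬ of 0.7 = 0 (operand ≠ 0)
  (~y -> ~x): 0 ≤ 0, so result = 1
  ~y: Gödel ¬ of 0.1 = 0 (operand ≠ 0)
  ((~y -> ~x) | ~y) = max(1, 0) = 1
  ~y: Gödel ¬ of 0.1 = 0 (operand ≠ 0)
  (((~y -> ~x) | ~y) -> ~y): 1 > 0, so result = 0
  ((((~y -> ~x) | ~y) -> ~y) -> z): 0 ≤ 0.8, so result = 1
  Gödel value = 1
Łukasiewicz evaluation:
  ~y: Łukasiewicz ¬ gives 1 − 0.1 = 0.9
  ~x: Łukasiewicz ¬ gives 1 − 0.7 = 0.3
  (~y -> ~x): min(1, 1 − 0.9 + 0.3) = 0.4
  ~y: Łukasiewicz ¬ gives 1 − 0.1 = 0.9
  ((~y -> ~x) | ~y) = max(0.4, 0.9) = 0.9
  ~y: Łukasiewicz ¬ gives 1 − 0.1 = 0.9
  (((~y -> ~x) | ~y) -> ~y): min(1, 1 − 0.9 + 0.9) = 1
  ((((~y -> ~x) | ~y) -> ~y) -> z): min(1, 1 − 1 + 0.8) = 0.8
  Łukasiewicz value = 0.8
Difference: 1 − 0.8 = 0.20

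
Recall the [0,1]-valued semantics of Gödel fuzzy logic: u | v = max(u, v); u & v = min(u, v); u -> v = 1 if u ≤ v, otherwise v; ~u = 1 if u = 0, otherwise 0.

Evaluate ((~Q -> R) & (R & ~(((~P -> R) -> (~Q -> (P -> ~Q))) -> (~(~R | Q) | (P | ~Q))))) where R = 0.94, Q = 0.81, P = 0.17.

~Q: Gödel ¬ of 0.81 = 0 (operand ≠ 0)
(~Q -> R): 0 ≤ 0.94, so result = 1
~P: Gödel ¬ of 0.17 = 0 (operand ≠ 0)
(~P -> R): 0 ≤ 0.94, so result = 1
~Q: Gödel ¬ of 0.81 = 0 (operand ≠ 0)
~Q: Gödel ¬ of 0.81 = 0 (operand ≠ 0)
(P -> ~Q): 0.17 > 0, so result = 0
(~Q -> (P -> ~Q)): 0 ≤ 0, so result = 1
((~P -> R) -> (~Q -> (P -> ~Q))): 1 ≤ 1, so result = 1
~R: Gödel ¬ of 0.94 = 0 (operand ≠ 0)
(~R | Q) = max(0, 0.81) = 0.81
~(~R | Q): Gödel ¬ of 0.81 = 0 (operand ≠ 0)
~Q: Gödel ¬ of 0.81 = 0 (operand ≠ 0)
(P | ~Q) = max(0.17, 0) = 0.17
(~(~R | Q) | (P | ~Q)) = max(0, 0.17) = 0.17
(((~P -> R) -> (~Q -> (P -> ~Q))) -> (~(~R | Q) | (P | ~Q))): 1 > 0.17, so result = 0.17
~(((~P -> R) -> (~Q -> (P -> ~Q))) -> (~(~R | Q) | (P | ~Q))): Gödel ¬ of 0.17 = 0 (operand ≠ 0)
(R & ~(((~P -> R) -> (~Q -> (P -> ~Q))) -> (~(~R | Q) | (P | ~Q)))) = min(0.94, 0) = 0
((~Q -> R) & (R & ~(((~P -> R) -> (~Q -> (P -> ~Q))) -> (~(~R | Q) | (P | ~Q))))) = min(1, 0) = 0

0.00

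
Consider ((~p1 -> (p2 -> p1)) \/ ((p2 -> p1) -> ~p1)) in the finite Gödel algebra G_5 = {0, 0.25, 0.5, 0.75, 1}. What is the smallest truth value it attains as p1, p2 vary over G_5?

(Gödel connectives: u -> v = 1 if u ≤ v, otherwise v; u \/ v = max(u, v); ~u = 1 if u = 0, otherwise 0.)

Every assignment gives 1. For instance at p1 = 0, p2 = 0:
  ~p1: Gödel ¬ of 0 = 1 (operand is 0)
  (p2 -> p1): 0 ≤ 0, so result = 1
  (~p1 -> (p2 -> p1)): 1 ≤ 1, so result = 1
  (p2 -> p1): 0 ≤ 0, so result = 1
  ~p1: Gödel ¬ of 0 = 1 (operand is 0)
  ((p2 -> p1) -> ~p1): 1 ≤ 1, so result = 1
  ((~p1 -> (p2 -> p1)) \/ ((p2 -> p1) -> ~p1)) = max(1, 1) = 1
All 25 assignments give value 1 — the formula is a G_5-tautology.

1.00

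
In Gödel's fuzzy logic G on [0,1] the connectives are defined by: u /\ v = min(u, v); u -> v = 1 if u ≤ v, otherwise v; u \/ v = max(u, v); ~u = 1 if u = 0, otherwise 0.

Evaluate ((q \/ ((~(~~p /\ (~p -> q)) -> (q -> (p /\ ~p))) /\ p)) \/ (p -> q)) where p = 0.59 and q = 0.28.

~p: Gödel ¬ of 0.59 = 0 (operand ≠ 0)
~~p: Gödel ¬ of 0 = 1 (operand is 0)
~p: Gödel ¬ of 0.59 = 0 (operand ≠ 0)
(~p -> q): 0 ≤ 0.28, so result = 1
(~~p /\ (~p -> q)) = min(1, 1) = 1
~(~~p /\ (~p -> q)): Gödel ¬ of 1 = 0 (operand ≠ 0)
~p: Gödel ¬ of 0.59 = 0 (operand ≠ 0)
(p /\ ~p) = min(0.59, 0) = 0
(q -> (p /\ ~p)): 0.28 > 0, so result = 0
(~(~~p /\ (~p -> q)) -> (q -> (p /\ ~p))): 0 ≤ 0, so result = 1
((~(~~p /\ (~p -> q)) -> (q -> (p /\ ~p))) /\ p) = min(1, 0.59) = 0.59
(q \/ ((~(~~p /\ (~p -> q)) -> (q -> (p /\ ~p))) /\ p)) = max(0.28, 0.59) = 0.59
(p -> q): 0.59 > 0.28, so result = 0.28
((q \/ ((~(~~p /\ (~p -> q)) -> (q -> (p /\ ~p))) /\ p)) \/ (p -> q)) = max(0.59, 0.28) = 0.59

0.59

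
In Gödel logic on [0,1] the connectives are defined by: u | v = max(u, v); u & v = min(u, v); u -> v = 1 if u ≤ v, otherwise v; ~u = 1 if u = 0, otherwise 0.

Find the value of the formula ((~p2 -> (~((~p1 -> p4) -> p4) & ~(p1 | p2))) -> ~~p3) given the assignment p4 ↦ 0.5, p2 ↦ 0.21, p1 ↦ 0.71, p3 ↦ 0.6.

~p2: Gödel ¬ of 0.21 = 0 (operand ≠ 0)
~p1: Gödel ¬ of 0.71 = 0 (operand ≠ 0)
(~p1 -> p4): 0 ≤ 0.5, so result = 1
((~p1 -> p4) -> p4): 1 > 0.5, so result = 0.5
~((~p1 -> p4) -> p4): Gödel ¬ of 0.5 = 0 (operand ≠ 0)
(p1 | p2) = max(0.71, 0.21) = 0.71
~(p1 | p2): Gödel ¬ of 0.71 = 0 (operand ≠ 0)
(~((~p1 -> p4) -> p4) & ~(p1 | p2)) = min(0, 0) = 0
(~p2 -> (~((~p1 -> p4) -> p4) & ~(p1 | p2))): 0 ≤ 0, so result = 1
~p3: Gödel ¬ of 0.6 = 0 (operand ≠ 0)
~~p3: Gödel ¬ of 0 = 1 (operand is 0)
((~p2 -> (~((~p1 -> p4) -> p4) & ~(p1 | p2))) -> ~~p3): 1 ≤ 1, so result = 1

1.00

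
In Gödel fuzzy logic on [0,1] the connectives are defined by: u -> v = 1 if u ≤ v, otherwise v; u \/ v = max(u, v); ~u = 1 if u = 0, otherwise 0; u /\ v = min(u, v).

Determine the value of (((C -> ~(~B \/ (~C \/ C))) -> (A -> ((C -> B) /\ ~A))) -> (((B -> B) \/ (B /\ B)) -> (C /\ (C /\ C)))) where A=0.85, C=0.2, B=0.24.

0.20

~B: Gödel ¬ of 0.24 = 0 (operand ≠ 0)
~C: Gödel ¬ of 0.2 = 0 (operand ≠ 0)
(~C \/ C) = max(0, 0.2) = 0.2
(~B \/ (~C \/ C)) = max(0, 0.2) = 0.2
~(~B \/ (~C \/ C)): Gödel ¬ of 0.2 = 0 (operand ≠ 0)
(C -> ~(~B \/ (~C \/ C))): 0.2 > 0, so result = 0
(C -> B): 0.2 ≤ 0.24, so result = 1
~A: Gödel ¬ of 0.85 = 0 (operand ≠ 0)
((C -> B) /\ ~A) = min(1, 0) = 0
(A -> ((C -> B) /\ ~A)): 0.85 > 0, so result = 0
((C -> ~(~B \/ (~C \/ C))) -> (A -> ((C -> B) /\ ~A))): 0 ≤ 0, so result = 1
(B -> B): 0.24 ≤ 0.24, so result = 1
(B /\ B) = min(0.24, 0.24) = 0.24
((B -> B) \/ (B /\ B)) = max(1, 0.24) = 1
(C /\ C) = min(0.2, 0.2) = 0.2
(C /\ (C /\ C)) = min(0.2, 0.2) = 0.2
(((B -> B) \/ (B /\ B)) -> (C /\ (C /\ C))): 1 > 0.2, so result = 0.2
(((C -> ~(~B \/ (~C \/ C))) -> (A -> ((C -> B) /\ ~A))) -> (((B -> B) \/ (B /\ B)) -> (C /\ (C /\ C)))): 1 > 0.2, so result = 0.2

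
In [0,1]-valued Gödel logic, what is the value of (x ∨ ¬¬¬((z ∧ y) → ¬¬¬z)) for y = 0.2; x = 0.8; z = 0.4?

(z ∧ y) = min(0.4, 0.2) = 0.2
¬z: Gödel ¬ of 0.4 = 0 (operand ≠ 0)
¬¬z: Gödel ¬ of 0 = 1 (operand is 0)
¬¬¬z: Gödel ¬ of 1 = 0 (operand ≠ 0)
((z ∧ y) → ¬¬¬z): 0.2 > 0, so result = 0
¬((z ∧ y) → ¬¬¬z): Gödel ¬ of 0 = 1 (operand is 0)
¬¬((z ∧ y) → ¬¬¬z): Gödel ¬ of 1 = 0 (operand ≠ 0)
¬¬¬((z ∧ y) → ¬¬¬z): Gödel ¬ of 0 = 1 (operand is 0)
(x ∨ ¬¬¬((z ∧ y) → ¬¬¬z)) = max(0.8, 1) = 1

1.00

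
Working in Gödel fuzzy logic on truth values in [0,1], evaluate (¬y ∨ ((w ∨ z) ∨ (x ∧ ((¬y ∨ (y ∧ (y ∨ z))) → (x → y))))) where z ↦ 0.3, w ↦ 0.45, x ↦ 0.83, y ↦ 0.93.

0.83

¬y: Gödel ¬ of 0.93 = 0 (operand ≠ 0)
(w ∨ z) = max(0.45, 0.3) = 0.45
¬y: Gödel ¬ of 0.93 = 0 (operand ≠ 0)
(y ∨ z) = max(0.93, 0.3) = 0.93
(y ∧ (y ∨ z)) = min(0.93, 0.93) = 0.93
(¬y ∨ (y ∧ (y ∨ z))) = max(0, 0.93) = 0.93
(x → y): 0.83 ≤ 0.93, so result = 1
((¬y ∨ (y ∧ (y ∨ z))) → (x → y)): 0.93 ≤ 1, so result = 1
(x ∧ ((¬y ∨ (y ∧ (y ∨ z))) → (x → y))) = min(0.83, 1) = 0.83
((w ∨ z) ∨ (x ∧ ((¬y ∨ (y ∧ (y ∨ z))) → (x → y)))) = max(0.45, 0.83) = 0.83
(¬y ∨ ((w ∨ z) ∨ (x ∧ ((¬y ∨ (y ∧ (y ∨ z))) → (x → y))))) = max(0, 0.83) = 0.83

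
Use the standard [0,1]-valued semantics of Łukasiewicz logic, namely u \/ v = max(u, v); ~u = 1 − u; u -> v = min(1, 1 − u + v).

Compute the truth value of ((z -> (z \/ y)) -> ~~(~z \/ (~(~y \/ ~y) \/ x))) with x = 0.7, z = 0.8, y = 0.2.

(z \/ y) = max(0.8, 0.2) = 0.8
(z -> (z \/ y)): min(1, 1 − 0.8 + 0.8) = 1
~z: Łukasiewicz ¬ gives 1 − 0.8 = 0.2
~y: Łukasiewicz ¬ gives 1 − 0.2 = 0.8
~y: Łukasiewicz ¬ gives 1 − 0.2 = 0.8
(~y \/ ~y) = max(0.8, 0.8) = 0.8
~(~y \/ ~y): Łukasiewicz ¬ gives 1 − 0.8 = 0.2
(~(~y \/ ~y) \/ x) = max(0.2, 0.7) = 0.7
(~z \/ (~(~y \/ ~y) \/ x)) = max(0.2, 0.7) = 0.7
~(~z \/ (~(~y \/ ~y) \/ x)): Łukasiewicz ¬ gives 1 − 0.7 = 0.3
~~(~z \/ (~(~y \/ ~y) \/ x)): Łukasiewicz ¬ gives 1 − 0.3 = 0.7
((z -> (z \/ y)) -> ~~(~z \/ (~(~y \/ ~y) \/ x))): min(1, 1 − 1 + 0.7) = 0.7

0.70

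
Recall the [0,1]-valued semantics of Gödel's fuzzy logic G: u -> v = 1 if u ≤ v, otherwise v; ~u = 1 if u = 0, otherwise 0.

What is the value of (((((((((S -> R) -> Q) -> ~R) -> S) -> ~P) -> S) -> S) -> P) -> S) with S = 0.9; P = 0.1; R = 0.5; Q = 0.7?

1.00

(S -> R): 0.9 > 0.5, so result = 0.5
((S -> R) -> Q): 0.5 ≤ 0.7, so result = 1
~R: Gödel ¬ of 0.5 = 0 (operand ≠ 0)
(((S -> R) -> Q) -> ~R): 1 > 0, so result = 0
((((S -> R) -> Q) -> ~R) -> S): 0 ≤ 0.9, so result = 1
~P: Gödel ¬ of 0.1 = 0 (operand ≠ 0)
(((((S -> R) -> Q) -> ~R) -> S) -> ~P): 1 > 0, so result = 0
((((((S -> R) -> Q) -> ~R) -> S) -> ~P) -> S): 0 ≤ 0.9, so result = 1
(((((((S -> R) -> Q) -> ~R) -> S) -> ~P) -> S) -> S): 1 > 0.9, so result = 0.9
((((((((S -> R) -> Q) -> ~R) -> S) -> ~P) -> S) -> S) -> P): 0.9 > 0.1, so result = 0.1
(((((((((S -> R) -> Q) -> ~R) -> S) -> ~P) -> S) -> S) -> P) -> S): 0.1 ≤ 0.9, so result = 1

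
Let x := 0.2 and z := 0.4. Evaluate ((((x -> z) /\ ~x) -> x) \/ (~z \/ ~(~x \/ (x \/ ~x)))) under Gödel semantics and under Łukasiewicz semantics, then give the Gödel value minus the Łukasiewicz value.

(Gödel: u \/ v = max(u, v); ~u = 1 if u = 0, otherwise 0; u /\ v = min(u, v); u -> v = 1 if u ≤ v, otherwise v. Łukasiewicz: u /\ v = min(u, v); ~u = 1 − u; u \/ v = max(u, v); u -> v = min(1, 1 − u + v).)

Gödel evaluation:
  (x -> z): 0.2 ≤ 0.4, so result = 1
  ~x: Gödel ¬ of 0.2 = 0 (operand ≠ 0)
  ((x -> z) /\ ~x) = min(1, 0) = 0
  (((x -> z) /\ ~x) -> x): 0 ≤ 0.2, so result = 1
  ~z: Gödel ¬ of 0.4 = 0 (operand ≠ 0)
  ~x: Gödel ¬ of 0.2 = 0 (operand ≠ 0)
  ~x: Gödel ¬ of 0.2 = 0 (operand ≠ 0)
  (x \/ ~x) = max(0.2, 0) = 0.2
  (~x \/ (x \/ ~x)) = max(0, 0.2) = 0.2
  ~(~x \/ (x \/ ~x)): Gödel ¬ of 0.2 = 0 (operand ≠ 0)
  (~z \/ ~(~x \/ (x \/ ~x))) = max(0, 0) = 0
  ((((x -> z) /\ ~x) -> x) \/ (~z \/ ~(~x \/ (x \/ ~x)))) = max(1, 0) = 1
  Gödel value = 1
Łukasiewicz evaluation:
  (x -> z): min(1, 1 − 0.2 + 0.4) = 1
  ~x: Łukasiewicz ¬ gives 1 − 0.2 = 0.8
  ((x -> z) /\ ~x) = min(1, 0.8) = 0.8
  (((x -> z) /\ ~x) -> x): min(1, 1 − 0.8 + 0.2) = 0.4
  ~z: Łukasiewicz ¬ gives 1 − 0.4 = 0.6
  ~x: Łukasiewicz ¬ gives 1 − 0.2 = 0.8
  ~x: Łukasiewicz ¬ gives 1 − 0.2 = 0.8
  (x \/ ~x) = max(0.2, 0.8) = 0.8
  (~x \/ (x \/ ~x)) = max(0.8, 0.8) = 0.8
  ~(~x \/ (x \/ ~x)): Łukasiewicz ¬ gives 1 − 0.8 = 0.2
  (~z \/ ~(~x \/ (x \/ ~x))) = max(0.6, 0.2) = 0.6
  ((((x -> z) /\ ~x) -> x) \/ (~z \/ ~(~x \/ (x \/ ~x)))) = max(0.4, 0.6) = 0.6
  Łukasiewicz value = 0.6
Difference: 1 − 0.6 = 0.40

0.40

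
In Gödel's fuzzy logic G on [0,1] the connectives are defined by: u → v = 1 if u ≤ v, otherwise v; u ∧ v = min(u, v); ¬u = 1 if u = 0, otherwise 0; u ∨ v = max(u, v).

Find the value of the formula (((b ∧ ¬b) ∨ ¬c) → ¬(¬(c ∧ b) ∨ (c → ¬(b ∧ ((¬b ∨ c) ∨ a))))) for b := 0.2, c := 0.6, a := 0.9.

1.00

¬b: Gödel ¬ of 0.2 = 0 (operand ≠ 0)
(b ∧ ¬b) = min(0.2, 0) = 0
¬c: Gödel ¬ of 0.6 = 0 (operand ≠ 0)
((b ∧ ¬b) ∨ ¬c) = max(0, 0) = 0
(c ∧ b) = min(0.6, 0.2) = 0.2
¬(c ∧ b): Gödel ¬ of 0.2 = 0 (operand ≠ 0)
¬b: Gödel ¬ of 0.2 = 0 (operand ≠ 0)
(¬b ∨ c) = max(0, 0.6) = 0.6
((¬b ∨ c) ∨ a) = max(0.6, 0.9) = 0.9
(b ∧ ((¬b ∨ c) ∨ a)) = min(0.2, 0.9) = 0.2
¬(b ∧ ((¬b ∨ c) ∨ a)): Gödel ¬ of 0.2 = 0 (operand ≠ 0)
(c → ¬(b ∧ ((¬b ∨ c) ∨ a))): 0.6 > 0, so result = 0
(¬(c ∧ b) ∨ (c → ¬(b ∧ ((¬b ∨ c) ∨ a)))) = max(0, 0) = 0
¬(¬(c ∧ b) ∨ (c → ¬(b ∧ ((¬b ∨ c) ∨ a)))): Gödel ¬ of 0 = 1 (operand is 0)
(((b ∧ ¬b) ∨ ¬c) → ¬(¬(c ∧ b) ∨ (c → ¬(b ∧ ((¬b ∨ c) ∨ a))))): 0 ≤ 1, so result = 1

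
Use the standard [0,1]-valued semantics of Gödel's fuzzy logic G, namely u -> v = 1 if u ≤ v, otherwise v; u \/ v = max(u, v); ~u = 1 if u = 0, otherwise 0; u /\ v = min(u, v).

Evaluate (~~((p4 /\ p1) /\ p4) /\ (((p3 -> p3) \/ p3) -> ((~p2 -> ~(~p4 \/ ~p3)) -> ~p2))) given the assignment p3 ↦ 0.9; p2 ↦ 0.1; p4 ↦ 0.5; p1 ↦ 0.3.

(p4 /\ p1) = min(0.5, 0.3) = 0.3
((p4 /\ p1) /\ p4) = min(0.3, 0.5) = 0.3
~((p4 /\ p1) /\ p4): Gödel ¬ of 0.3 = 0 (operand ≠ 0)
~~((p4 /\ p1) /\ p4): Gödel ¬ of 0 = 1 (operand is 0)
(p3 -> p3): 0.9 ≤ 0.9, so result = 1
((p3 -> p3) \/ p3) = max(1, 0.9) = 1
~p2: Gödel ¬ of 0.1 = 0 (operand ≠ 0)
~p4: Gödel ¬ of 0.5 = 0 (operand ≠ 0)
~p3: Gödel ¬ of 0.9 = 0 (operand ≠ 0)
(~p4 \/ ~p3) = max(0, 0) = 0
~(~p4 \/ ~p3): Gödel ¬ of 0 = 1 (operand is 0)
(~p2 -> ~(~p4 \/ ~p3)): 0 ≤ 1, so result = 1
~p2: Gödel ¬ of 0.1 = 0 (operand ≠ 0)
((~p2 -> ~(~p4 \/ ~p3)) -> ~p2): 1 > 0, so result = 0
(((p3 -> p3) \/ p3) -> ((~p2 -> ~(~p4 \/ ~p3)) -> ~p2)): 1 > 0, so result = 0
(~~((p4 /\ p1) /\ p4) /\ (((p3 -> p3) \/ p3) -> ((~p2 -> ~(~p4 \/ ~p3)) -> ~p2))) = min(1, 0) = 0

0.00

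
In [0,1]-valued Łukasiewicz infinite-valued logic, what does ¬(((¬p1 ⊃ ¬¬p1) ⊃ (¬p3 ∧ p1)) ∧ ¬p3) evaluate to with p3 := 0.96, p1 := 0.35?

¬p1: Łukasiewicz ¬ gives 1 − 0.35 = 0.65
¬p1: Łukasiewicz ¬ gives 1 − 0.35 = 0.65
¬¬p1: Łukasiewicz ¬ gives 1 − 0.65 = 0.35
(¬p1 ⊃ ¬¬p1): min(1, 1 − 0.65 + 0.35) = 0.7
¬p3: Łukasiewicz ¬ gives 1 − 0.96 = 0.04
(¬p3 ∧ p1) = min(0.04, 0.35) = 0.04
((¬p1 ⊃ ¬¬p1) ⊃ (¬p3 ∧ p1)): min(1, 1 − 0.7 + 0.04) = 0.34
¬p3: Łukasiewicz ¬ gives 1 − 0.96 = 0.04
(((¬p1 ⊃ ¬¬p1) ⊃ (¬p3 ∧ p1)) ∧ ¬p3) = min(0.34, 0.04) = 0.04
¬(((¬p1 ⊃ ¬¬p1) ⊃ (¬p3 ∧ p1)) ∧ ¬p3): Łukasiewicz ¬ gives 1 − 0.04 = 0.96

0.96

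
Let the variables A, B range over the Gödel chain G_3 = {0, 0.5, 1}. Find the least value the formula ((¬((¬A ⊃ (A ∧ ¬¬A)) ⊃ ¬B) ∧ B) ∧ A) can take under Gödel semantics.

The minimum is attained at A = 0, B = 0:
  ¬A: Gödel ¬ of 0 = 1 (operand is 0)
  ¬A: Gödel ¬ of 0 = 1 (operand is 0)
  ¬¬A: Gödel ¬ of 1 = 0 (operand ≠ 0)
  (A ∧ ¬¬A) = min(0, 0) = 0
  (¬A ⊃ (A ∧ ¬¬A)): 1 > 0, so result = 0
  ¬B: Gödel ¬ of 0 = 1 (operand is 0)
  ((¬A ⊃ (A ∧ ¬¬A)) ⊃ ¬B): 0 ≤ 1, so result = 1
  ¬((¬A ⊃ (A ∧ ¬¬A)) ⊃ ¬B): Gödel ¬ of 1 = 0 (operand ≠ 0)
  (¬((¬A ⊃ (A ∧ ¬¬A)) ⊃ ¬B) ∧ B) = min(0, 0) = 0
  ((¬((¬A ⊃ (A ∧ ¬¬A)) ⊃ ¬B) ∧ B) ∧ A) = min(0, 0) = 0
Checking all 9 assignments confirms none give a value below 0.00.

0.00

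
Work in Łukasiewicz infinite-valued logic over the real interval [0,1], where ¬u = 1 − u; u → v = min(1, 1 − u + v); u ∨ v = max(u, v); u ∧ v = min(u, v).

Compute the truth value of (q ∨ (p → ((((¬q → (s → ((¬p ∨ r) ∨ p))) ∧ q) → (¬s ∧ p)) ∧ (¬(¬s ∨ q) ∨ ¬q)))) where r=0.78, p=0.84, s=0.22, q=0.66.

¬q: Łukasiewicz ¬ gives 1 − 0.66 = 0.34
¬p: Łukasiewicz ¬ gives 1 − 0.84 = 0.16
(¬p ∨ r) = max(0.16, 0.78) = 0.78
((¬p ∨ r) ∨ p) = max(0.78, 0.84) = 0.84
(s → ((¬p ∨ r) ∨ p)): min(1, 1 − 0.22 + 0.84) = 1
(¬q → (s → ((¬p ∨ r) ∨ p))): min(1, 1 − 0.34 + 1) = 1
((¬q → (s → ((¬p ∨ r) ∨ p))) ∧ q) = min(1, 0.66) = 0.66
¬s: Łukasiewicz ¬ gives 1 − 0.22 = 0.78
(¬s ∧ p) = min(0.78, 0.84) = 0.78
(((¬q → (s → ((¬p ∨ r) ∨ p))) ∧ q) → (¬s ∧ p)): min(1, 1 − 0.66 + 0.78) = 1
¬s: Łukasiewicz ¬ gives 1 − 0.22 = 0.78
(¬s ∨ q) = max(0.78, 0.66) = 0.78
¬(¬s ∨ q): Łukasiewicz ¬ gives 1 − 0.78 = 0.22
¬q: Łukasiewicz ¬ gives 1 − 0.66 = 0.34
(¬(¬s ∨ q) ∨ ¬q) = max(0.22, 0.34) = 0.34
((((¬q → (s → ((¬p ∨ r) ∨ p))) ∧ q) → (¬s ∧ p)) ∧ (¬(¬s ∨ q) ∨ ¬q)) = min(1, 0.34) = 0.34
(p → ((((¬q → (s → ((¬p ∨ r) ∨ p))) ∧ q) → (¬s ∧ p)) ∧ (¬(¬s ∨ q) ∨ ¬q))): min(1, 1 − 0.84 + 0.34) = 0.5
(q ∨ (p → ((((¬q → (s → ((¬p ∨ r) ∨ p))) ∧ q) → (¬s ∧ p)) ∧ (¬(¬s ∨ q) ∨ ¬q)))) = max(0.66, 0.5) = 0.66

0.66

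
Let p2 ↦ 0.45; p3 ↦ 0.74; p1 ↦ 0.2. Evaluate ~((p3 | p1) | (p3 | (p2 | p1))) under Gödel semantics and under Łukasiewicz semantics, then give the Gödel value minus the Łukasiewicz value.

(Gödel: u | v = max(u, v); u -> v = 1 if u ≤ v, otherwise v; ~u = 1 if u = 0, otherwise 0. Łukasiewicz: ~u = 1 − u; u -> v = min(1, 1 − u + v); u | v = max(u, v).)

-0.26

Gödel evaluation:
  (p3 | p1) = max(0.74, 0.2) = 0.74
  (p2 | p1) = max(0.45, 0.2) = 0.45
  (p3 | (p2 | p1)) = max(0.74, 0.45) = 0.74
  ((p3 | p1) | (p3 | (p2 | p1))) = max(0.74, 0.74) = 0.74
  ~((p3 | p1) | (p3 | (p2 | p1))): Gödel ¬ of 0.74 = 0 (operand ≠ 0)
  Gödel value = 0
Łukasiewicz evaluation:
  (p3 | p1) = max(0.74, 0.2) = 0.74
  (p2 | p1) = max(0.45, 0.2) = 0.45
  (p3 | (p2 | p1)) = max(0.74, 0.45) = 0.74
  ((p3 | p1) | (p3 | (p2 | p1))) = max(0.74, 0.74) = 0.74
  ~((p3 | p1) | (p3 | (p2 | p1))): Łukasiewicz ¬ gives 1 − 0.74 = 0.26
  Łukasiewicz value = 0.26
Difference: 0 − 0.26 = -0.26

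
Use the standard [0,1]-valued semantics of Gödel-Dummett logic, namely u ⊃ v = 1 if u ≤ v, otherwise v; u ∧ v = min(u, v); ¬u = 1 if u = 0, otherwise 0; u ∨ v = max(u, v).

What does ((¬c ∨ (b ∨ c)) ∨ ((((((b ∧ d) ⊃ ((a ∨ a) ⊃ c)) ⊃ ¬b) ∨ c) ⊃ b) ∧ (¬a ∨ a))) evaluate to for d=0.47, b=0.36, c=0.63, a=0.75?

¬c: Gödel ¬ of 0.63 = 0 (operand ≠ 0)
(b ∨ c) = max(0.36, 0.63) = 0.63
(¬c ∨ (b ∨ c)) = max(0, 0.63) = 0.63
(b ∧ d) = min(0.36, 0.47) = 0.36
(a ∨ a) = max(0.75, 0.75) = 0.75
((a ∨ a) ⊃ c): 0.75 > 0.63, so result = 0.63
((b ∧ d) ⊃ ((a ∨ a) ⊃ c)): 0.36 ≤ 0.63, so result = 1
¬b: Gödel ¬ of 0.36 = 0 (operand ≠ 0)
(((b ∧ d) ⊃ ((a ∨ a) ⊃ c)) ⊃ ¬b): 1 > 0, so result = 0
((((b ∧ d) ⊃ ((a ∨ a) ⊃ c)) ⊃ ¬b) ∨ c) = max(0, 0.63) = 0.63
(((((b ∧ d) ⊃ ((a ∨ a) ⊃ c)) ⊃ ¬b) ∨ c) ⊃ b): 0.63 > 0.36, so result = 0.36
¬a: Gödel ¬ of 0.75 = 0 (operand ≠ 0)
(¬a ∨ a) = max(0, 0.75) = 0.75
((((((b ∧ d) ⊃ ((a ∨ a) ⊃ c)) ⊃ ¬b) ∨ c) ⊃ b) ∧ (¬a ∨ a)) = min(0.36, 0.75) = 0.36
((¬c ∨ (b ∨ c)) ∨ ((((((b ∧ d) ⊃ ((a ∨ a) ⊃ c)) ⊃ ¬b) ∨ c) ⊃ b) ∧ (¬a ∨ a))) = max(0.63, 0.36) = 0.63

0.63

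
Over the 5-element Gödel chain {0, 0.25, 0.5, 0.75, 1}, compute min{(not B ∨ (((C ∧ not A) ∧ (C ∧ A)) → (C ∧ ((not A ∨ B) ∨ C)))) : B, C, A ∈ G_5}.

1.00

Every assignment gives 1. For instance at B = 0, C = 0, A = 0:
  not B: Gödel ¬ of 0 = 1 (operand is 0)
  not A: Gödel ¬ of 0 = 1 (operand is 0)
  (C ∧ not A) = min(0, 1) = 0
  (C ∧ A) = min(0, 0) = 0
  ((C ∧ not A) ∧ (C ∧ A)) = min(0, 0) = 0
  not A: Gödel ¬ of 0 = 1 (operand is 0)
  (not A ∨ B) = max(1, 0) = 1
  ((not A ∨ B) ∨ C) = max(1, 0) = 1
  (C ∧ ((not A ∨ B) ∨ C)) = min(0, 1) = 0
  (((C ∧ not A) ∧ (C ∧ A)) → (C ∧ ((not A ∨ B) ∨ C))): 0 ≤ 0, so result = 1
  (not B ∨ (((C ∧ not A) ∧ (C ∧ A)) → (C ∧ ((not A ∨ B) ∨ C)))) = max(1, 1) = 1
All 125 assignments give value 1 — the formula is a G_5-tautology.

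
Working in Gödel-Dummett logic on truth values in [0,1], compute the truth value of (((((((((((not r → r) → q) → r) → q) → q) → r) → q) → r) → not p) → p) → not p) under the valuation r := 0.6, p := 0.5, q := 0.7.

0.00

not r: Gödel ¬ of 0.6 = 0 (operand ≠ 0)
(not r → r): 0 ≤ 0.6, so result = 1
((not r → r) → q): 1 > 0.7, so result = 0.7
(((not r → r) → q) → r): 0.7 > 0.6, so result = 0.6
((((not r → r) → q) → r) → q): 0.6 ≤ 0.7, so result = 1
(((((not r → r) → q) → r) → q) → q): 1 > 0.7, so result = 0.7
((((((not r → r) → q) → r) → q) → q) → r): 0.7 > 0.6, so result = 0.6
(((((((not r → r) → q) → r) → q) → q) → r) → q): 0.6 ≤ 0.7, so result = 1
((((((((not r → r) → q) → r) → q) → q) → r) → q) → r): 1 > 0.6, so result = 0.6
not p: Gödel ¬ of 0.5 = 0 (operand ≠ 0)
(((((((((not r → r) → q) → r) → q) → q) → r) → q) → r) → not p): 0.6 > 0, so result = 0
((((((((((not r → r) → q) → r) → q) → q) → r) → q) → r) → not p) → p): 0 ≤ 0.5, so result = 1
not p: Gödel ¬ of 0.5 = 0 (operand ≠ 0)
(((((((((((not r → r) → q) → r) → q) → q) → r) → q) → r) → not p) → p) → not p): 1 > 0, so result = 0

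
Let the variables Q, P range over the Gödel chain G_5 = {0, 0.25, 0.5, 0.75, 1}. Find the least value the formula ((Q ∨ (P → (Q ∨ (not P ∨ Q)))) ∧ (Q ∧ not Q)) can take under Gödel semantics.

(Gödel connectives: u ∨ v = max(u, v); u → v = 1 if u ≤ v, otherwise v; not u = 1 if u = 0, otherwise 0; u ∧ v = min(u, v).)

0.00

The minimum is attained at Q = 0, P = 0:
  not P: Gödel ¬ of 0 = 1 (operand is 0)
  (not P ∨ Q) = max(1, 0) = 1
  (Q ∨ (not P ∨ Q)) = max(0, 1) = 1
  (P → (Q ∨ (not P ∨ Q))): 0 ≤ 1, so result = 1
  (Q ∨ (P → (Q ∨ (not P ∨ Q)))) = max(0, 1) = 1
  not Q: Gödel ¬ of 0 = 1 (operand is 0)
  (Q ∧ not Q) = min(0, 1) = 0
  ((Q ∨ (P → (Q ∨ (not P ∨ Q)))) ∧ (Q ∧ not Q)) = min(1, 0) = 0
Checking all 25 assignments confirms none give a value below 0.00.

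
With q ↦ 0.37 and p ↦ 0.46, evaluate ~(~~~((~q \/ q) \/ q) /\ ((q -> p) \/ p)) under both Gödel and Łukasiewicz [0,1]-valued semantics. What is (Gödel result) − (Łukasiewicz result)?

0.37

Gödel evaluation:
  ~q: Gödel ¬ of 0.37 = 0 (operand ≠ 0)
  (~q \/ q) = max(0, 0.37) = 0.37
  ((~q \/ q) \/ q) = max(0.37, 0.37) = 0.37
  ~((~q \/ q) \/ q): Gödel ¬ of 0.37 = 0 (operand ≠ 0)
  ~~((~q \/ q) \/ q): Gödel ¬ of 0 = 1 (operand is 0)
  ~~~((~q \/ q) \/ q): Gödel ¬ of 1 = 0 (operand ≠ 0)
  (q -> p): 0.37 ≤ 0.46, so result = 1
  ((q -> p) \/ p) = max(1, 0.46) = 1
  (~~~((~q \/ q) \/ q) /\ ((q -> p) \/ p)) = min(0, 1) = 0
  ~(~~~((~q \/ q) \/ q) /\ ((q -> p) \/ p)): Gödel ¬ of 0 = 1 (operand is 0)
  Gödel value = 1
Łukasiewicz evaluation:
  ~q: Łukasiewicz ¬ gives 1 − 0.37 = 0.63
  (~q \/ q) = max(0.63, 0.37) = 0.63
  ((~q \/ q) \/ q) = max(0.63, 0.37) = 0.63
  ~((~q \/ q) \/ q): Łukasiewicz ¬ gives 1 − 0.63 = 0.37
  ~~((~q \/ q) \/ q): Łukasiewicz ¬ gives 1 − 0.37 = 0.63
  ~~~((~q \/ q) \/ q): Łukasiewicz ¬ gives 1 − 0.63 = 0.37
  (q -> p): min(1, 1 − 0.37 + 0.46) = 1
  ((q -> p) \/ p) = max(1, 0.46) = 1
  (~~~((~q \/ q) \/ q) /\ ((q -> p) \/ p)) = min(0.37, 1) = 0.37
  ~(~~~((~q \/ q) \/ q) /\ ((q -> p) \/ p)): Łukasiewicz ¬ gives 1 − 0.37 = 0.63
  Łukasiewicz value = 0.63
Difference: 1 − 0.63 = 0.37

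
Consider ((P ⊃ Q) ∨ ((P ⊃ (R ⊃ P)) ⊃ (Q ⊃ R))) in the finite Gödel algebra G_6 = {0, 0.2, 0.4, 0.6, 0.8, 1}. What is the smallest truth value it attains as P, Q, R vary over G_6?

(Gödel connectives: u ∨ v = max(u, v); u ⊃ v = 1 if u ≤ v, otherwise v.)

0.20

The minimum is attained at P = 0.4, Q = 0.2, R = 0:
  (P ⊃ Q): 0.4 > 0.2, so result = 0.2
  (R ⊃ P): 0 ≤ 0.4, so result = 1
  (P ⊃ (R ⊃ P)): 0.4 ≤ 1, so result = 1
  (Q ⊃ R): 0.2 > 0, so result = 0
  ((P ⊃ (R ⊃ P)) ⊃ (Q ⊃ R)): 1 > 0, so result = 0
  ((P ⊃ Q) ∨ ((P ⊃ (R ⊃ P)) ⊃ (Q ⊃ R))) = max(0.2, 0) = 0.2
Checking all 216 assignments confirms none give a value below 0.20.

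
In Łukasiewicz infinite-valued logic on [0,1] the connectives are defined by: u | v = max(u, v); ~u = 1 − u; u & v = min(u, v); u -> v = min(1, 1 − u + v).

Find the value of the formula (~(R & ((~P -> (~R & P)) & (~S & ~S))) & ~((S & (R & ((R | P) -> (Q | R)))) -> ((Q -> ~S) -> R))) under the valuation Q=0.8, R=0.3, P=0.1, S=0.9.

0.00

~P: Łukasiewicz ¬ gives 1 − 0.1 = 0.9
~R: Łukasiewicz ¬ gives 1 − 0.3 = 0.7
(~R & P) = min(0.7, 0.1) = 0.1
(~P -> (~R & P)): min(1, 1 − 0.9 + 0.1) = 0.2
~S: Łukasiewicz ¬ gives 1 − 0.9 = 0.1
~S: Łukasiewicz ¬ gives 1 − 0.9 = 0.1
(~S & ~S) = min(0.1, 0.1) = 0.1
((~P -> (~R & P)) & (~S & ~S)) = min(0.2, 0.1) = 0.1
(R & ((~P -> (~R & P)) & (~S & ~S))) = min(0.3, 0.1) = 0.1
~(R & ((~P -> (~R & P)) & (~S & ~S))): Łukasiewicz ¬ gives 1 − 0.1 = 0.9
(R | P) = max(0.3, 0.1) = 0.3
(Q | R) = max(0.8, 0.3) = 0.8
((R | P) -> (Q | R)): min(1, 1 − 0.3 + 0.8) = 1
(R & ((R | P) -> (Q | R))) = min(0.3, 1) = 0.3
(S & (R & ((R | P) -> (Q | R)))) = min(0.9, 0.3) = 0.3
~S: Łukasiewicz ¬ gives 1 − 0.9 = 0.1
(Q -> ~S): min(1, 1 − 0.8 + 0.1) = 0.3
((Q -> ~S) -> R): min(1, 1 − 0.3 + 0.3) = 1
((S & (R & ((R | P) -> (Q | R)))) -> ((Q -> ~S) -> R)): min(1, 1 − 0.3 + 1) = 1
~((S & (R & ((R | P) -> (Q | R)))) -> ((Q -> ~S) -> R)): Łukasiewicz ¬ gives 1 − 1 = 0
(~(R & ((~P -> (~R & P)) & (~S & ~S))) & ~((S & (R & ((R | P) -> (Q | R)))) -> ((Q -> ~S) -> R))) = min(0.9, 0) = 0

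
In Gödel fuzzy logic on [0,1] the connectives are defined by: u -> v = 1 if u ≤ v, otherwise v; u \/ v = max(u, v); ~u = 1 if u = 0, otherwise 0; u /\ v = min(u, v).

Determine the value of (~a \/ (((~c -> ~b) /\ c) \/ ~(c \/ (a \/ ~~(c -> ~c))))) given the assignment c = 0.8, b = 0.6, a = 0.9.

~a: Gödel ¬ of 0.9 = 0 (operand ≠ 0)
~c: Gödel ¬ of 0.8 = 0 (operand ≠ 0)
~b: Gödel ¬ of 0.6 = 0 (operand ≠ 0)
(~c -> ~b): 0 ≤ 0, so result = 1
((~c -> ~b) /\ c) = min(1, 0.8) = 0.8
~c: Gödel ¬ of 0.8 = 0 (operand ≠ 0)
(c -> ~c): 0.8 > 0, so result = 0
~(c -> ~c): Gödel ¬ of 0 = 1 (operand is 0)
~~(c -> ~c): Gödel ¬ of 1 = 0 (operand ≠ 0)
(a \/ ~~(c -> ~c)) = max(0.9, 0) = 0.9
(c \/ (a \/ ~~(c -> ~c))) = max(0.8, 0.9) = 0.9
~(c \/ (a \/ ~~(c -> ~c))): Gödel ¬ of 0.9 = 0 (operand ≠ 0)
(((~c -> ~b) /\ c) \/ ~(c \/ (a \/ ~~(c -> ~c)))) = max(0.8, 0) = 0.8
(~a \/ (((~c -> ~b) /\ c) \/ ~(c \/ (a \/ ~~(c -> ~c))))) = max(0, 0.8) = 0.8

0.80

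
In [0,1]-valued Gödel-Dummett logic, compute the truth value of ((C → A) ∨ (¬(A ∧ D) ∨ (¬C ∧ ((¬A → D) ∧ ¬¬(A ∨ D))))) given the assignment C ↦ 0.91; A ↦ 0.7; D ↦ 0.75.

(C → A): 0.91 > 0.7, so result = 0.7
(A ∧ D) = min(0.7, 0.75) = 0.7
¬(A ∧ D): Gödel ¬ of 0.7 = 0 (operand ≠ 0)
¬C: Gödel ¬ of 0.91 = 0 (operand ≠ 0)
¬A: Gödel ¬ of 0.7 = 0 (operand ≠ 0)
(¬A → D): 0 ≤ 0.75, so result = 1
(A ∨ D) = max(0.7, 0.75) = 0.75
¬(A ∨ D): Gödel ¬ of 0.75 = 0 (operand ≠ 0)
¬¬(A ∨ D): Gödel ¬ of 0 = 1 (operand is 0)
((¬A → D) ∧ ¬¬(A ∨ D)) = min(1, 1) = 1
(¬C ∧ ((¬A → D) ∧ ¬¬(A ∨ D))) = min(0, 1) = 0
(¬(A ∧ D) ∨ (¬C ∧ ((¬A → D) ∧ ¬¬(A ∨ D)))) = max(0, 0) = 0
((C → A) ∨ (¬(A ∧ D) ∨ (¬C ∧ ((¬A → D) ∧ ¬¬(A ∨ D))))) = max(0.7, 0) = 0.7

0.70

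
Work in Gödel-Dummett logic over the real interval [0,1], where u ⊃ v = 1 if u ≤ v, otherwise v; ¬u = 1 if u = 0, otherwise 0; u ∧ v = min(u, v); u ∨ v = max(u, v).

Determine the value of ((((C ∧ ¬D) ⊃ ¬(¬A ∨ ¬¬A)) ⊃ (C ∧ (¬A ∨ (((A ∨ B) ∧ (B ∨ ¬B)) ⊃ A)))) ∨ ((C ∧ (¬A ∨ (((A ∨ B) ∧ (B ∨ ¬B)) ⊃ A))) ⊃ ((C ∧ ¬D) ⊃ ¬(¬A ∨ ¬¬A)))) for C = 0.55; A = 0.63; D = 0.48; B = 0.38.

¬D: Gödel ¬ of 0.48 = 0 (operand ≠ 0)
(C ∧ ¬D) = min(0.55, 0) = 0
¬A: Gödel ¬ of 0.63 = 0 (operand ≠ 0)
¬A: Gödel ¬ of 0.63 = 0 (operand ≠ 0)
¬¬A: Gödel ¬ of 0 = 1 (operand is 0)
(¬A ∨ ¬¬A) = max(0, 1) = 1
¬(¬A ∨ ¬¬A): Gödel ¬ of 1 = 0 (operand ≠ 0)
((C ∧ ¬D) ⊃ ¬(¬A ∨ ¬¬A)): 0 ≤ 0, so result = 1
¬A: Gödel ¬ of 0.63 = 0 (operand ≠ 0)
(A ∨ B) = max(0.63, 0.38) = 0.63
¬B: Gödel ¬ of 0.38 = 0 (operand ≠ 0)
(B ∨ ¬B) = max(0.38, 0) = 0.38
((A ∨ B) ∧ (B ∨ ¬B)) = min(0.63, 0.38) = 0.38
(((A ∨ B) ∧ (B ∨ ¬B)) ⊃ A): 0.38 ≤ 0.63, so result = 1
(¬A ∨ (((A ∨ B) ∧ (B ∨ ¬B)) ⊃ A)) = max(0, 1) = 1
(C ∧ (¬A ∨ (((A ∨ B) ∧ (B ∨ ¬B)) ⊃ A))) = min(0.55, 1) = 0.55
(((C ∧ ¬D) ⊃ ¬(¬A ∨ ¬¬A)) ⊃ (C ∧ (¬A ∨ (((A ∨ B) ∧ (B ∨ ¬B)) ⊃ A)))): 1 > 0.55, so result = 0.55
¬A: Gödel ¬ of 0.63 = 0 (operand ≠ 0)
(A ∨ B) = max(0.63, 0.38) = 0.63
¬B: Gödel ¬ of 0.38 = 0 (operand ≠ 0)
(B ∨ ¬B) = max(0.38, 0) = 0.38
((A ∨ B) ∧ (B ∨ ¬B)) = min(0.63, 0.38) = 0.38
(((A ∨ B) ∧ (B ∨ ¬B)) ⊃ A): 0.38 ≤ 0.63, so result = 1
(¬A ∨ (((A ∨ B) ∧ (B ∨ ¬B)) ⊃ A)) = max(0, 1) = 1
(C ∧ (¬A ∨ (((A ∨ B) ∧ (B ∨ ¬B)) ⊃ A))) = min(0.55, 1) = 0.55
¬D: Gödel ¬ of 0.48 = 0 (operand ≠ 0)
(C ∧ ¬D) = min(0.55, 0) = 0
¬A: Gödel ¬ of 0.63 = 0 (operand ≠ 0)
¬A: Gödel ¬ of 0.63 = 0 (operand ≠ 0)
¬¬A: Gödel ¬ of 0 = 1 (operand is 0)
(¬A ∨ ¬¬A) = max(0, 1) = 1
¬(¬A ∨ ¬¬A): Gödel ¬ of 1 = 0 (operand ≠ 0)
((C ∧ ¬D) ⊃ ¬(¬A ∨ ¬¬A)): 0 ≤ 0, so result = 1
((C ∧ (¬A ∨ (((A ∨ B) ∧ (B ∨ ¬B)) ⊃ A))) ⊃ ((C ∧ ¬D) ⊃ ¬(¬A ∨ ¬¬A))): 0.55 ≤ 1, so result = 1
((((C ∧ ¬D) ⊃ ¬(¬A ∨ ¬¬A)) ⊃ (C ∧ (¬A ∨ (((A ∨ B) ∧ (B ∨ ¬B)) ⊃ A)))) ∨ ((C ∧ (¬A ∨ (((A ∨ B) ∧ (B ∨ ¬B)) ⊃ A))) ⊃ ((C ∧ ¬D) ⊃ ¬(¬A ∨ ¬¬A)))) = max(0.55, 1) = 1

1.00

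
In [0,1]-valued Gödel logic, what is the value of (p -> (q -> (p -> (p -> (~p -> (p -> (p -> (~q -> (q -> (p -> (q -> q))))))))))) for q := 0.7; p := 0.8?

1.00

~p: Gödel ¬ of 0.8 = 0 (operand ≠ 0)
~q: Gödel ¬ of 0.7 = 0 (operand ≠ 0)
(q -> q): 0.7 ≤ 0.7, so result = 1
(p -> (q -> q)): 0.8 ≤ 1, so result = 1
(q -> (p -> (q -> q))): 0.7 ≤ 1, so result = 1
(~q -> (q -> (p -> (q -> q)))): 0 ≤ 1, so result = 1
(p -> (~q -> (q -> (p -> (q -> q))))): 0.8 ≤ 1, so result = 1
(p -> (p -> (~q -> (q -> (p -> (q -> q)))))): 0.8 ≤ 1, so result = 1
(~p -> (p -> (p -> (~q -> (q -> (p -> (q -> q))))))): 0 ≤ 1, so result = 1
(p -> (~p -> (p -> (p -> (~q -> (q -> (p -> (q -> q)))))))): 0.8 ≤ 1, so result = 1
(p -> (p -> (~p -> (p -> (p -> (~q -> (q -> (p -> (q -> q))))))))): 0.8 ≤ 1, so result = 1
(q -> (p -> (p -> (~p -> (p -> (p -> (~q -> (q -> (p -> (q -> q)))))))))): 0.7 ≤ 1, so result = 1
(p -> (q -> (p -> (p -> (~p -> (p -> (p -> (~q -> (q -> (p -> (q -> q))))))))))): 0.8 ≤ 1, so result = 1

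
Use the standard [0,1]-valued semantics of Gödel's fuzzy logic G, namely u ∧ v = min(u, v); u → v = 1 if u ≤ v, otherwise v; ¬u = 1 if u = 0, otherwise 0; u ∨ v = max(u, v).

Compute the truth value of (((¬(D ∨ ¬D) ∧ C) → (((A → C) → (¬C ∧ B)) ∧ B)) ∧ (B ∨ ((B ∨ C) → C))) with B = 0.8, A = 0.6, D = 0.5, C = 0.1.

¬D: Gödel ¬ of 0.5 = 0 (operand ≠ 0)
(D ∨ ¬D) = max(0.5, 0) = 0.5
¬(D ∨ ¬D): Gödel ¬ of 0.5 = 0 (operand ≠ 0)
(¬(D ∨ ¬D) ∧ C) = min(0, 0.1) = 0
(A → C): 0.6 > 0.1, so result = 0.1
¬C: Gödel ¬ of 0.1 = 0 (operand ≠ 0)
(¬C ∧ B) = min(0, 0.8) = 0
((A → C) → (¬C ∧ B)): 0.1 > 0, so result = 0
(((A → C) → (¬C ∧ B)) ∧ B) = min(0, 0.8) = 0
((¬(D ∨ ¬D) ∧ C) → (((A → C) → (¬C ∧ B)) ∧ B)): 0 ≤ 0, so result = 1
(B ∨ C) = max(0.8, 0.1) = 0.8
((B ∨ C) → C): 0.8 > 0.1, so result = 0.1
(B ∨ ((B ∨ C) → C)) = max(0.8, 0.1) = 0.8
(((¬(D ∨ ¬D) ∧ C) → (((A → C) → (¬C ∧ B)) ∧ B)) ∧ (B ∨ ((B ∨ C) → C))) = min(1, 0.8) = 0.8

0.80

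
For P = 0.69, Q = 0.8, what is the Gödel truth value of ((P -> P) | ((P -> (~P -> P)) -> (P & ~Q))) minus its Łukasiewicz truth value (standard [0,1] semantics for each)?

Gödel evaluation:
  (P -> P): 0.69 ≤ 0.69, so result = 1
  ~P: Gödel ¬ of 0.69 = 0 (operand ≠ 0)
  (~P -> P): 0 ≤ 0.69, so result = 1
  (P -> (~P -> P)): 0.69 ≤ 1, so result = 1
  ~Q: Gödel ¬ of 0.8 = 0 (operand ≠ 0)
  (P & ~Q) = min(0.69, 0) = 0
  ((P -> (~P -> P)) -> (P & ~Q)): 1 > 0, so result = 0
  ((P -> P) | ((P -> (~P -> P)) -> (P & ~Q))) = max(1, 0) = 1
  Gödel value = 1
Łukasiewicz evaluation:
  (P -> P): min(1, 1 − 0.69 + 0.69) = 1
  ~P: Łukasiewicz ¬ gives 1 − 0.69 = 0.31
  (~P -> P): min(1, 1 − 0.31 + 0.69) = 1
  (P -> (~P -> P)): min(1, 1 − 0.69 + 1) = 1
  ~Q: Łukasiewicz ¬ gives 1 − 0.8 = 0.2
  (P & ~Q) = min(0.69, 0.2) = 0.2
  ((P -> (~P -> P)) -> (P & ~Q)): min(1, 1 − 1 + 0.2) = 0.2
  ((P -> P) | ((P -> (~P -> P)) -> (P & ~Q))) = max(1, 0.2) = 1
  Łukasiewicz value = 1
Difference: 1 − 1 = 0.00

0.00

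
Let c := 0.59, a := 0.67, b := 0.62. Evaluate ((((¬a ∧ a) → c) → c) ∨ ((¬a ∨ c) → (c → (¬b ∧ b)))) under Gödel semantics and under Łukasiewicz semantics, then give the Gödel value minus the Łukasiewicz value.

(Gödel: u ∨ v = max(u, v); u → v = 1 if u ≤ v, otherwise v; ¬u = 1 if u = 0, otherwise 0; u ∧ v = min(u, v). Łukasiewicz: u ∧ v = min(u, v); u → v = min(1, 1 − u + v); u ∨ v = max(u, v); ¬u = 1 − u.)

-0.41

Gödel evaluation:
  ¬a: Gödel ¬ of 0.67 = 0 (operand ≠ 0)
  (¬a ∧ a) = min(0, 0.67) = 0
  ((¬a ∧ a) → c): 0 ≤ 0.59, so result = 1
  (((¬a ∧ a) → c) → c): 1 > 0.59, so result = 0.59
  ¬a: Gödel ¬ of 0.67 = 0 (operand ≠ 0)
  (¬a ∨ c) = max(0, 0.59) = 0.59
  ¬b: Gödel ¬ of 0.62 = 0 (operand ≠ 0)
  (¬b ∧ b) = min(0, 0.62) = 0
  (c → (¬b ∧ b)): 0.59 > 0, so result = 0
  ((¬a ∨ c) → (c → (¬b ∧ b))): 0.59 > 0, so result = 0
  ((((¬a ∧ a) → c) → c) ∨ ((¬a ∨ c) → (c → (¬b ∧ b)))) = max(0.59, 0) = 0.59
  Gödel value = 0.59
Łukasiewicz evaluation:
  ¬a: Łukasiewicz ¬ gives 1 − 0.67 = 0.33
  (¬a ∧ a) = min(0.33, 0.67) = 0.33
  ((¬a ∧ a) → c): min(1, 1 − 0.33 + 0.59) = 1
  (((¬a ∧ a) → c) → c): min(1, 1 − 1 + 0.59) = 0.59
  ¬a: Łukasiewicz ¬ gives 1 − 0.67 = 0.33
  (¬a ∨ c) = max(0.33, 0.59) = 0.59
  ¬b: Łukasiewicz ¬ gives 1 − 0.62 = 0.38
  (¬b ∧ b) = min(0.38, 0.62) = 0.38
  (c → (¬b ∧ b)): min(1, 1 − 0.59 + 0.38) = 0.79
  ((¬a ∨ c) → (c → (¬b ∧ b))): min(1, 1 − 0.59 + 0.79) = 1
  ((((¬a ∧ a) → c) → c) ∨ ((¬a ∨ c) → (c → (¬b ∧ b)))) = max(0.59, 1) = 1
  Łukasiewicz value = 1
Difference: 0.59 − 1 = -0.41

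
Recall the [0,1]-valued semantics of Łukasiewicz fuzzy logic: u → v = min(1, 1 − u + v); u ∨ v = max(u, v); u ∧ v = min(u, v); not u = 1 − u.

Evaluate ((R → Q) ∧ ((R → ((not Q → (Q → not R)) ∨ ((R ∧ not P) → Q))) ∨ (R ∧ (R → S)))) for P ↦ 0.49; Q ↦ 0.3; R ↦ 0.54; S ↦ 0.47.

0.76

(R → Q): min(1, 1 − 0.54 + 0.3) = 0.76
not Q: Łukasiewicz ¬ gives 1 − 0.3 = 0.7
not R: Łukasiewicz ¬ gives 1 − 0.54 = 0.46
(Q → not R): min(1, 1 − 0.3 + 0.46) = 1
(not Q → (Q → not R)): min(1, 1 − 0.7 + 1) = 1
not P: Łukasiewicz ¬ gives 1 − 0.49 = 0.51
(R ∧ not P) = min(0.54, 0.51) = 0.51
((R ∧ not P) → Q): min(1, 1 − 0.51 + 0.3) = 0.79
((not Q → (Q → not R)) ∨ ((R ∧ not P) → Q)) = max(1, 0.79) = 1
(R → ((not Q → (Q → not R)) ∨ ((R ∧ not P) → Q))): min(1, 1 − 0.54 + 1) = 1
(R → S): min(1, 1 − 0.54 + 0.47) = 0.93
(R ∧ (R → S)) = min(0.54, 0.93) = 0.54
((R → ((not Q → (Q → not R)) ∨ ((R ∧ not P) → Q))) ∨ (R ∧ (R → S))) = max(1, 0.54) = 1
((R → Q) ∧ ((R → ((not Q → (Q → not R)) ∨ ((R ∧ not P) → Q))) ∨ (R ∧ (R → S)))) = min(0.76, 1) = 0.76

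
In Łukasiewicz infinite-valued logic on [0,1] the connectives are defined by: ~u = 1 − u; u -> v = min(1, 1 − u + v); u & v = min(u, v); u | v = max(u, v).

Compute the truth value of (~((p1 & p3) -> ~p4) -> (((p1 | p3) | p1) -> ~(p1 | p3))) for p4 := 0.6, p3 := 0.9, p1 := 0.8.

(p1 & p3) = min(0.8, 0.9) = 0.8
~p4: Łukasiewicz ¬ gives 1 − 0.6 = 0.4
((p1 & p3) -> ~p4): min(1, 1 − 0.8 + 0.4) = 0.6
~((p1 & p3) -> ~p4): Łukasiewicz ¬ gives 1 − 0.6 = 0.4
(p1 | p3) = max(0.8, 0.9) = 0.9
((p1 | p3) | p1) = max(0.9, 0.8) = 0.9
(p1 | p3) = max(0.8, 0.9) = 0.9
~(p1 | p3): Łukasiewicz ¬ gives 1 − 0.9 = 0.1
(((p1 | p3) | p1) -> ~(p1 | p3)): min(1, 1 − 0.9 + 0.1) = 0.2
(~((p1 & p3) -> ~p4) -> (((p1 | p3) | p1) -> ~(p1 | p3))): min(1, 1 − 0.4 + 0.2) = 0.8

0.80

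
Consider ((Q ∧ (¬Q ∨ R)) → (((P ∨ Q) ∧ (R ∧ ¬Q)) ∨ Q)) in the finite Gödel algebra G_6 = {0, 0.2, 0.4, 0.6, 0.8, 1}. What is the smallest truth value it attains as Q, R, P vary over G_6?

Every assignment gives 1. For instance at Q = 0, R = 0, P = 0:
  ¬Q: Gödel ¬ of 0 = 1 (operand is 0)
  (¬Q ∨ R) = max(1, 0) = 1
  (Q ∧ (¬Q ∨ R)) = min(0, 1) = 0
  (P ∨ Q) = max(0, 0) = 0
  ¬Q: Gödel ¬ of 0 = 1 (operand is 0)
  (R ∧ ¬Q) = min(0, 1) = 0
  ((P ∨ Q) ∧ (R ∧ ¬Q)) = min(0, 0) = 0
  (((P ∨ Q) ∧ (R ∧ ¬Q)) ∨ Q) = max(0, 0) = 0
  ((Q ∧ (¬Q ∨ R)) → (((P ∨ Q) ∧ (R ∧ ¬Q)) ∨ Q)): 0 ≤ 0, so result = 1
All 216 assignments give value 1 — the formula is a G_6-tautology.

1.00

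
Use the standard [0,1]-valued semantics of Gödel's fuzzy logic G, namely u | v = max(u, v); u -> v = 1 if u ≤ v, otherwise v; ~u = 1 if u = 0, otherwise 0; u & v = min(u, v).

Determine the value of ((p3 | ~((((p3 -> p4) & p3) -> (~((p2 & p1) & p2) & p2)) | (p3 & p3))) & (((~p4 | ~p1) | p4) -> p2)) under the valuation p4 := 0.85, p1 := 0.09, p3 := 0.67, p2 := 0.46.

0.46

(p3 -> p4): 0.67 ≤ 0.85, so result = 1
((p3 -> p4) & p3) = min(1, 0.67) = 0.67
(p2 & p1) = min(0.46, 0.09) = 0.09
((p2 & p1) & p2) = min(0.09, 0.46) = 0.09
~((p2 & p1) & p2): Gödel ¬ of 0.09 = 0 (operand ≠ 0)
(~((p2 & p1) & p2) & p2) = min(0, 0.46) = 0
(((p3 -> p4) & p3) -> (~((p2 & p1) & p2) & p2)): 0.67 > 0, so result = 0
(p3 & p3) = min(0.67, 0.67) = 0.67
((((p3 -> p4) & p3) -> (~((p2 & p1) & p2) & p2)) | (p3 & p3)) = max(0, 0.67) = 0.67
~((((p3 -> p4) & p3) -> (~((p2 & p1) & p2) & p2)) | (p3 & p3)): Gödel ¬ of 0.67 = 0 (operand ≠ 0)
(p3 | ~((((p3 -> p4) & p3) -> (~((p2 & p1) & p2) & p2)) | (p3 & p3))) = max(0.67, 0) = 0.67
~p4: Gödel ¬ of 0.85 = 0 (operand ≠ 0)
~p1: Gödel ¬ of 0.09 = 0 (operand ≠ 0)
(~p4 | ~p1) = max(0, 0) = 0
((~p4 | ~p1) | p4) = max(0, 0.85) = 0.85
(((~p4 | ~p1) | p4) -> p2): 0.85 > 0.46, so result = 0.46
((p3 | ~((((p3 -> p4) & p3) -> (~((p2 & p1) & p2) & p2)) | (p3 & p3))) & (((~p4 | ~p1) | p4) -> p2)) = min(0.67, 0.46) = 0.46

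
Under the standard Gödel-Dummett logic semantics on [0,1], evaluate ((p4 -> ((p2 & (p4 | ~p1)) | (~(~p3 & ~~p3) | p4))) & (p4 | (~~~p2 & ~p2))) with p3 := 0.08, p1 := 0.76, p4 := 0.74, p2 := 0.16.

0.74

~p1: Gödel ¬ of 0.76 = 0 (operand ≠ 0)
(p4 | ~p1) = max(0.74, 0) = 0.74
(p2 & (p4 | ~p1)) = min(0.16, 0.74) = 0.16
~p3: Gödel ¬ of 0.08 = 0 (operand ≠ 0)
~p3: Gödel ¬ of 0.08 = 0 (operand ≠ 0)
~~p3: Gödel ¬ of 0 = 1 (operand is 0)
(~p3 & ~~p3) = min(0, 1) = 0
~(~p3 & ~~p3): Gödel ¬ of 0 = 1 (operand is 0)
(~(~p3 & ~~p3) | p4) = max(1, 0.74) = 1
((p2 & (p4 | ~p1)) | (~(~p3 & ~~p3) | p4)) = max(0.16, 1) = 1
(p4 -> ((p2 & (p4 | ~p1)) | (~(~p3 & ~~p3) | p4))): 0.74 ≤ 1, so result = 1
~p2: Gödel ¬ of 0.16 = 0 (operand ≠ 0)
~~p2: Gödel ¬ of 0 = 1 (operand is 0)
~~~p2: Gödel ¬ of 1 = 0 (operand ≠ 0)
~p2: Gödel ¬ of 0.16 = 0 (operand ≠ 0)
(~~~p2 & ~p2) = min(0, 0) = 0
(p4 | (~~~p2 & ~p2)) = max(0.74, 0) = 0.74
((p4 -> ((p2 & (p4 | ~p1)) | (~(~p3 & ~~p3) | p4))) & (p4 | (~~~p2 & ~p2))) = min(1, 0.74) = 0.74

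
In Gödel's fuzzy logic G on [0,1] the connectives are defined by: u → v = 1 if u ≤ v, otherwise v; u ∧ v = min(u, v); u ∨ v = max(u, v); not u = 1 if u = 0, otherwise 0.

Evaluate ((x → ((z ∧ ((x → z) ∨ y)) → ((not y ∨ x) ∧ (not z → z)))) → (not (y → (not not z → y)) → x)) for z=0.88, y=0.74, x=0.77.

1.00

(x → z): 0.77 ≤ 0.88, so result = 1
((x → z) ∨ y) = max(1, 0.74) = 1
(z ∧ ((x → z) ∨ y)) = min(0.88, 1) = 0.88
not y: Gödel ¬ of 0.74 = 0 (operand ≠ 0)
(not y ∨ x) = max(0, 0.77) = 0.77
not z: Gödel ¬ of 0.88 = 0 (operand ≠ 0)
(not z → z): 0 ≤ 0.88, so result = 1
((not y ∨ x) ∧ (not z → z)) = min(0.77, 1) = 0.77
((z ∧ ((x → z) ∨ y)) → ((not y ∨ x) ∧ (not z → z))): 0.88 > 0.77, so result = 0.77
(x → ((z ∧ ((x → z) ∨ y)) → ((not y ∨ x) ∧ (not z → z)))): 0.77 ≤ 0.77, so result = 1
not z: Gödel ¬ of 0.88 = 0 (operand ≠ 0)
not not z: Gödel ¬ of 0 = 1 (operand is 0)
(not not z → y): 1 > 0.74, so result = 0.74
(y → (not not z → y)): 0.74 ≤ 0.74, so result = 1
not (y → (not not z → y)): Gödel ¬ of 1 = 0 (operand ≠ 0)
(not (y → (not not z → y)) → x): 0 ≤ 0.77, so result = 1
((x → ((z ∧ ((x → z) ∨ y)) → ((not y ∨ x) ∧ (not z → z)))) → (not (y → (not not z → y)) → x)): 1 ≤ 1, so result = 1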